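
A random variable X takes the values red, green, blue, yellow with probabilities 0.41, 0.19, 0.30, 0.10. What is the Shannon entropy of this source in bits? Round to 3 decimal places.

H = −Σ pᵢ log₂ pᵢ.
−0.41·log₂(0.41) = 0.5274
−0.19·log₂(0.19) = 0.4552
−0.30·log₂(0.30) = 0.5211
−0.10·log₂(0.10) = 0.3322
Sum ≈ 1.8359 → 1.836 bits.

1.836 bits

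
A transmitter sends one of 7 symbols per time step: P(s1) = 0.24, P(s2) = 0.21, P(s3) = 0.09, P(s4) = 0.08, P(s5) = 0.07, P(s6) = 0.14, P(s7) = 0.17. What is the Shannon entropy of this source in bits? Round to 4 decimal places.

H = −Σ pᵢ log₂ pᵢ.
−0.24·log₂(0.24) = 0.4941
−0.21·log₂(0.21) = 0.4728
−0.09·log₂(0.09) = 0.3127
−0.08·log₂(0.08) = 0.2915
−0.07·log₂(0.07) = 0.2686
−0.14·log₂(0.14) = 0.3971
−0.17·log₂(0.17) = 0.4346
Sum ≈ 2.6714 → 2.6714 bits.

2.6714 bits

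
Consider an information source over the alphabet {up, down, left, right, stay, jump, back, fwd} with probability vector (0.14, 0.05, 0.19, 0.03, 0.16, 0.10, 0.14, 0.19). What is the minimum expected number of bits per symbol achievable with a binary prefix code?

2.88 bits/symbol

Repeatedly combine the two least-probable nodes; the expected code length is the sum of the merged weights.
merge 3/100 + 1/20 → 2/25
merge 2/25 + 1/10 → 9/50
merge 7/50 + 7/50 → 7/25
merge 4/25 + 9/50 → 17/50
merge 19/100 + 19/100 → 19/50
merge 7/25 + 17/50 → 31/50
merge 19/50 + 31/50 → 1
L = 2/25 + 9/50 + 7/25 + 17/50 + 19/50 + 31/50 + 1 = 72/25 = 2.88 bits/symbol.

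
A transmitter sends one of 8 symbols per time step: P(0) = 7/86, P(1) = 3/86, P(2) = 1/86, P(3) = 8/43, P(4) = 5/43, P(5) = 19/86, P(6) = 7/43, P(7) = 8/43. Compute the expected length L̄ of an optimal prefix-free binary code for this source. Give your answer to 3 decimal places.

Repeatedly combine the two least-probable nodes; the expected code length is the sum of the merged weights.
merge 1/86 + 3/86 → 2/43
merge 2/43 + 7/86 → 11/86
merge 5/43 + 11/86 → 21/86
merge 7/43 + 8/43 → 15/43
merge 8/43 + 19/86 → 35/86
merge 21/86 + 15/43 → 51/86
merge 35/86 + 51/86 → 1
L = 2/43 + 11/86 + 21/86 + 15/43 + 35/86 + 51/86 + 1 = 119/43 ≈ 2.767 bits/symbol.

2.767 bits/symbol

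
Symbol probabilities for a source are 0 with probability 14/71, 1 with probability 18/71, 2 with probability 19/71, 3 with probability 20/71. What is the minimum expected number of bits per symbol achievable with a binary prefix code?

2 bits/symbol

Repeatedly combine the two least-probable nodes; the expected code length is the sum of the merged weights.
merge 14/71 + 18/71 → 32/71
merge 19/71 + 20/71 → 39/71
merge 32/71 + 39/71 → 1
L = 32/71 + 39/71 + 1 = 2 bits/symbol.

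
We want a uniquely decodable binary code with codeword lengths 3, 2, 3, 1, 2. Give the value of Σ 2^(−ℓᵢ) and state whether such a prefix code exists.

With common denominator 2^3 = 8: Σ 2^(−ℓᵢ) = 1/8 + 2/8 + 1/8 + 4/8 + 2/8 = 10/8 = 1.25.
Kraft's inequality requires Σ ≤ 1; here Σ = 1.25 > 1, so no such prefix code exists.

1.25; no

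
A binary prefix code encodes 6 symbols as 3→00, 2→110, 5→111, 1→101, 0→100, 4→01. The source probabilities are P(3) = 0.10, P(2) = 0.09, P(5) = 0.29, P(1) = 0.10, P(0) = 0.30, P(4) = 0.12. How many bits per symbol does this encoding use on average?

2.78 bits/symbol

L̄ = Σ pᵢ·ℓᵢ = 0.10·2 + 0.09·3 + 0.29·3 + 0.10·3 + 0.30·3 + 0.12·2 = 2.78 bits/symbol.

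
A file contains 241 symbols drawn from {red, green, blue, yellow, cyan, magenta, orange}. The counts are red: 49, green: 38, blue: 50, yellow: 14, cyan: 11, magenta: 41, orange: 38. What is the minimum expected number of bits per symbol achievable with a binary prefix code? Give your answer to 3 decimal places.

2.693 bits/symbol

Probabilities are the counts divided by 241.
Repeatedly combine the two least-probable nodes; the expected code length is the sum of the merged weights.
merge 11/241 + 14/241 → 25/241
merge 25/241 + 38/241 → 63/241
merge 38/241 + 41/241 → 79/241
merge 49/241 + 50/241 → 99/241
merge 63/241 + 79/241 → 142/241
merge 99/241 + 142/241 → 1
L = 25/241 + 63/241 + 79/241 + 99/241 + 142/241 + 1 = 649/241 ≈ 2.693 bits/symbol.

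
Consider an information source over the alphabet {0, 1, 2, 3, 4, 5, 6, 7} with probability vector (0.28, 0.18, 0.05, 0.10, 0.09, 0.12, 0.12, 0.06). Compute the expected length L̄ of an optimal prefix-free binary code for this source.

Repeatedly combine the two least-probable nodes; the expected code length is the sum of the merged weights.
merge 1/20 + 3/50 → 11/100
merge 9/100 + 1/10 → 19/100
merge 11/100 + 3/25 → 23/100
merge 3/25 + 9/50 → 3/10
merge 19/100 + 23/100 → 21/50
merge 7/25 + 3/10 → 29/50
merge 21/50 + 29/50 → 1
L = 11/100 + 19/100 + 23/100 + 3/10 + 21/50 + 29/50 + 1 = 283/100 = 2.83 bits/symbol.

2.83 bits/symbol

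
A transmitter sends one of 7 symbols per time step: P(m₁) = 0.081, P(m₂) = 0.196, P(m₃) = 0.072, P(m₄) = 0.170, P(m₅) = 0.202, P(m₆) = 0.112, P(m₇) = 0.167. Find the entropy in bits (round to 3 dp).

H = −Σ pᵢ log₂ pᵢ.
−0.081·log₂(0.081) = 0.2937
−0.196·log₂(0.196) = 0.4608
−0.072·log₂(0.072) = 0.2733
−0.170·log₂(0.170) = 0.4346
−0.202·log₂(0.202) = 0.4661
−0.112·log₂(0.112) = 0.3537
−0.167·log₂(0.167) = 0.4312
Sum ≈ 2.7135 → 2.713 bits.

2.713 bits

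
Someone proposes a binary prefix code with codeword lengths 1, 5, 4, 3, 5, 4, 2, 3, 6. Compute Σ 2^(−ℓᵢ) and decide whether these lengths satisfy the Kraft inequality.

1.203125; no

With common denominator 2^6 = 64: Σ 2^(−ℓᵢ) = 32/64 + 2/64 + 4/64 + 8/64 + 2/64 + 4/64 + 16/64 + 8/64 + 1/64 = 77/64 = 1.203125.
Kraft's inequality requires Σ ≤ 1; here Σ = 1.203125 > 1, so no such prefix code exists.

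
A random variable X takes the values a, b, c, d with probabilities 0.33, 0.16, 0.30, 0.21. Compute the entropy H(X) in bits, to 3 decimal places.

1.945 bits

H = −Σ pᵢ log₂ pᵢ.
−0.33·log₂(0.33) = 0.5278
−0.16·log₂(0.16) = 0.4230
−0.30·log₂(0.30) = 0.5211
−0.21·log₂(0.21) = 0.4728
Sum ≈ 1.9448 → 1.945 bits.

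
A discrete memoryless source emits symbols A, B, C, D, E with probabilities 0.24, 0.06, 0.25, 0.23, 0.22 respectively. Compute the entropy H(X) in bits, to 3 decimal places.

2.206 bits

H = −Σ pᵢ log₂ pᵢ.
−0.24·log₂(0.24) = 0.4941
−0.06·log₂(0.06) = 0.2435
−0.25·log₂(0.25) = 0.5000
−0.23·log₂(0.23) = 0.4877
−0.22·log₂(0.22) = 0.4806
Sum ≈ 2.2059 → 2.206 bits.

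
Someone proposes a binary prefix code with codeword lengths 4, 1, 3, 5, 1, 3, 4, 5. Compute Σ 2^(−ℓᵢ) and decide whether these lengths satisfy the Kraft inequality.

1.4375; no

With common denominator 2^5 = 32: Σ 2^(−ℓᵢ) = 2/32 + 16/32 + 4/32 + 1/32 + 16/32 + 4/32 + 2/32 + 1/32 = 46/32 = 1.4375.
Kraft's inequality requires Σ ≤ 1; here Σ = 1.4375 > 1, so no such prefix code exists.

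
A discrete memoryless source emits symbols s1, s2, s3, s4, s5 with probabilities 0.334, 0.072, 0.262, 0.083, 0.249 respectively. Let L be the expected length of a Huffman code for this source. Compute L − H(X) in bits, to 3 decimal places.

0.050 bits

Entropy H = −Σ p log₂ p ≈ 2.1055 bits.
Huffman merges: 9/125+83/1000→31/200; 31/200+249/1000→101/250; 131/500+167/500→149/250; 101/250+149/250→1. L = 431/200 ≈ 2.1550.
L − H = 2.1550 − 2.1055 = 0.050 bits.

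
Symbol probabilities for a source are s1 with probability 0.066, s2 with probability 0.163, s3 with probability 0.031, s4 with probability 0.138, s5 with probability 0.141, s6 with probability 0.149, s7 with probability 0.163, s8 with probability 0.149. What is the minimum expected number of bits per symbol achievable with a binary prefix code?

Repeatedly combine the two least-probable nodes; the expected code length is the sum of the merged weights.
merge 31/1000 + 33/500 → 97/1000
merge 97/1000 + 69/500 → 47/200
merge 141/1000 + 149/1000 → 29/100
merge 149/1000 + 163/1000 → 39/125
merge 163/1000 + 47/200 → 199/500
merge 29/100 + 39/125 → 301/500
merge 199/500 + 301/500 → 1
L = 97/1000 + 47/200 + 29/100 + 39/125 + 199/500 + 301/500 + 1 = 1467/500 = 2.934 bits/symbol.

2.934 bits/symbol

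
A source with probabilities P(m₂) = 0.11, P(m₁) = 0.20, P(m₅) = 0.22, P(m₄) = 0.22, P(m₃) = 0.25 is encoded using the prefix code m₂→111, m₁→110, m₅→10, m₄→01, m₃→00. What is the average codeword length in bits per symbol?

L̄ = Σ pᵢ·ℓᵢ = 0.11·3 + 0.20·3 + 0.22·2 + 0.22·2 + 0.25·2 = 2.31 bits/symbol.

2.31 bits/symbol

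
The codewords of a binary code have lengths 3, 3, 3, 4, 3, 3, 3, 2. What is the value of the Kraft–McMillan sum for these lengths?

1.0625

With common denominator 2^4 = 16: Σ 2^(−ℓᵢ) = 2/16 + 2/16 + 2/16 + 1/16 + 2/16 + 2/16 + 2/16 + 4/16 = 17/16 = 1.0625.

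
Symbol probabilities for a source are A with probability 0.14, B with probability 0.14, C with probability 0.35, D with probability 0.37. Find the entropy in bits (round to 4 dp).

1.8551 bits

H = −Σ pᵢ log₂ pᵢ.
−0.14·log₂(0.14) = 0.3971
−0.14·log₂(0.14) = 0.3971
−0.35·log₂(0.35) = 0.5301
−0.37·log₂(0.37) = 0.5307
Sum ≈ 1.8551 → 1.8551 bits.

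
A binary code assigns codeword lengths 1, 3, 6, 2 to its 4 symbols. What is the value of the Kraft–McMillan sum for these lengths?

0.890625

With common denominator 2^6 = 64: Σ 2^(−ℓᵢ) = 32/64 + 8/64 + 1/64 + 16/64 = 57/64 = 0.890625.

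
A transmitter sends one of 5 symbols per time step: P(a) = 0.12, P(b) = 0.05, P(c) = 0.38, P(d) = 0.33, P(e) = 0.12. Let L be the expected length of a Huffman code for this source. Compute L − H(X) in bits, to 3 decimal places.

0.071 bits

Entropy H = −Σ p log₂ p ≈ 2.0085 bits.
Huffman merges: 1/20+3/25→17/100; 3/25+17/100→29/100; 29/100+33/100→31/50; 19/50+31/50→1. L = 52/25 ≈ 2.0800.
L − H = 2.0800 − 2.0085 = 0.071 bits.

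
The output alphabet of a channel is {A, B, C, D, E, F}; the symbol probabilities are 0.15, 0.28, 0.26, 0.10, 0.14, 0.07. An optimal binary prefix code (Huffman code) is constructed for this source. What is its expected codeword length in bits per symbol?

Repeatedly combine the two least-probable nodes; the expected code length is the sum of the merged weights.
merge 7/100 + 1/10 → 17/100
merge 7/50 + 3/20 → 29/100
merge 17/100 + 13/50 → 43/100
merge 7/25 + 29/100 → 57/100
merge 43/100 + 57/100 → 1
L = 17/100 + 29/100 + 43/100 + 57/100 + 1 = 123/50 = 2.46 bits/symbol.

2.46 bits/symbol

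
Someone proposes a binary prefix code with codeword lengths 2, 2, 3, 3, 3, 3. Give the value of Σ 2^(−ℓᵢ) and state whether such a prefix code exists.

1; yes

With common denominator 2^3 = 8: Σ 2^(−ℓᵢ) = 2/8 + 2/8 + 1/8 + 1/8 + 1/8 + 1/8 = 8/8 = 1.
Kraft's inequality requires Σ ≤ 1; here Σ = 1 ≤ 1, so such a prefix code exists.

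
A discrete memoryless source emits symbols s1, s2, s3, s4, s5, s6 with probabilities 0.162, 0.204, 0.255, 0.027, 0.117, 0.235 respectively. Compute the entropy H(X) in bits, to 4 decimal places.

2.3898 bits

H = −Σ pᵢ log₂ pᵢ.
−0.162·log₂(0.162) = 0.4254
−0.204·log₂(0.204) = 0.4678
−0.255·log₂(0.255) = 0.5027
−0.027·log₂(0.027) = 0.1407
−0.117·log₂(0.117) = 0.3622
−0.235·log₂(0.235) = 0.4910
Sum ≈ 2.3898 → 2.3898 bits.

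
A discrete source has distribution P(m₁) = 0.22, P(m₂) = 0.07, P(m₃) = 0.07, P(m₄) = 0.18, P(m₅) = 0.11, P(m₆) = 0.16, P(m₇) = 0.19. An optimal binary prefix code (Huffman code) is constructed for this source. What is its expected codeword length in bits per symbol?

Repeatedly combine the two least-probable nodes; the expected code length is the sum of the merged weights.
merge 7/100 + 7/100 → 7/50
merge 11/100 + 7/50 → 1/4
merge 4/25 + 9/50 → 17/50
merge 19/100 + 11/50 → 41/100
merge 1/4 + 17/50 → 59/100
merge 41/100 + 59/100 → 1
L = 7/50 + 1/4 + 17/50 + 41/100 + 59/100 + 1 = 273/100 = 2.73 bits/symbol.

2.73 bits/symbol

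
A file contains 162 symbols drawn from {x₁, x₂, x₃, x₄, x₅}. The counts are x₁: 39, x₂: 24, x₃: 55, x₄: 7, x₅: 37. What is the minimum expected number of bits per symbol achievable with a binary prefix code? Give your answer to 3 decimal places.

2.191 bits/symbol

Probabilities are the counts divided by 162.
Repeatedly combine the two least-probable nodes; the expected code length is the sum of the merged weights.
merge 7/162 + 4/27 → 31/162
merge 31/162 + 37/162 → 34/81
merge 13/54 + 55/162 → 47/81
merge 34/81 + 47/81 → 1
L = 31/162 + 34/81 + 47/81 + 1 = 355/162 ≈ 2.191 bits/symbol.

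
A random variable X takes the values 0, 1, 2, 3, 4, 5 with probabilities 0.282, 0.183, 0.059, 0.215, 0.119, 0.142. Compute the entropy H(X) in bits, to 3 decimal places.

H = −Σ pᵢ log₂ pᵢ.
−0.282·log₂(0.282) = 0.5150
−0.183·log₂(0.183) = 0.4484
−0.059·log₂(0.059) = 0.2409
−0.215·log₂(0.215) = 0.4768
−0.119·log₂(0.119) = 0.3654
−0.142·log₂(0.142) = 0.3999
Sum ≈ 2.4464 → 2.446 bits.

2.446 bits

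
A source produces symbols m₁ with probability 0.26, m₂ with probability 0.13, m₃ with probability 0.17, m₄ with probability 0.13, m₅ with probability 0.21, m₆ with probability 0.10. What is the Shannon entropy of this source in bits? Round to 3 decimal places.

2.510 bits

H = −Σ pᵢ log₂ pᵢ.
−0.26·log₂(0.26) = 0.5053
−0.13·log₂(0.13) = 0.3826
−0.17·log₂(0.17) = 0.4346
−0.13·log₂(0.13) = 0.3826
−0.21·log₂(0.21) = 0.4728
−0.10·log₂(0.10) = 0.3322
Sum ≈ 2.5102 → 2.510 bits.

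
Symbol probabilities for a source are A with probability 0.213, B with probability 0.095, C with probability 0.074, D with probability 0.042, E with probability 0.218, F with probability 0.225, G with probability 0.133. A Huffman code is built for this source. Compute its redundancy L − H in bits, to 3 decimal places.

0.053 bits

Entropy H = −Σ p log₂ p ≈ 2.6183 bits.
Huffman merges: 21/500+37/500→29/250; 19/200+29/250→211/1000; 133/1000+211/1000→43/125; 213/1000+109/500→431/1000; 9/40+43/125→569/1000; 431/1000+569/1000→1. L = 2671/1000 ≈ 2.6710.
L − H = 2.6710 − 2.6183 = 0.053 bits.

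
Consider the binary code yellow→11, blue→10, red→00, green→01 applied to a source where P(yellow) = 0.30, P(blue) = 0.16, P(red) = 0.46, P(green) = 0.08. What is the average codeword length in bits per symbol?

L̄ = Σ pᵢ·ℓᵢ = 0.30·2 + 0.16·2 + 0.46·2 + 0.08·2 = 2 bits/symbol.

2 bits/symbol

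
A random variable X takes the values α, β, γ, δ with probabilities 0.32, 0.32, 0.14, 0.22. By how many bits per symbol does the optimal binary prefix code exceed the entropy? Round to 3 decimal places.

Entropy H = −Σ p log₂ p ≈ 1.9298 bits.
Huffman merges: 7/50+11/50→9/25; 8/25+8/25→16/25; 9/25+16/25→1. L = 2 ≈ 2.0000.
L − H = 2.0000 − 1.9298 = 0.070 bits.

0.070 bits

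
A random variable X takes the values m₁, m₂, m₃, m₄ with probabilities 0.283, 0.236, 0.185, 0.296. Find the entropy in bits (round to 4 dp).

1.9772 bits

H = −Σ pᵢ log₂ pᵢ.
−0.283·log₂(0.283) = 0.5154
−0.236·log₂(0.236) = 0.4916
−0.185·log₂(0.185) = 0.4504
−0.296·log₂(0.296) = 0.5199
Sum ≈ 1.9772 → 1.9772 bits.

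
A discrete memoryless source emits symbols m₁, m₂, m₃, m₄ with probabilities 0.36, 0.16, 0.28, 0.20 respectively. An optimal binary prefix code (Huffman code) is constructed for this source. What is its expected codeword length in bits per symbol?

2 bits/symbol

Repeatedly combine the two least-probable nodes; the expected code length is the sum of the merged weights.
merge 4/25 + 1/5 → 9/25
merge 7/25 + 9/25 → 16/25
merge 9/25 + 16/25 → 1
L = 9/25 + 16/25 + 1 = 2 bits/symbol.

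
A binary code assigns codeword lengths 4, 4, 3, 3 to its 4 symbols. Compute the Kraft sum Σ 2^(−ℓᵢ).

With common denominator 2^4 = 16: Σ 2^(−ℓᵢ) = 1/16 + 1/16 + 2/16 + 2/16 = 6/16 = 0.375.

0.375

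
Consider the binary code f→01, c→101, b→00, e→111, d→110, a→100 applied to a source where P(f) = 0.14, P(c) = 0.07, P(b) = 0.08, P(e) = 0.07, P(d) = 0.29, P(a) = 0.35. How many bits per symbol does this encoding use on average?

L̄ = Σ pᵢ·ℓᵢ = 0.14·2 + 0.07·3 + 0.08·2 + 0.07·3 + 0.29·3 + 0.35·3 = 2.78 bits/symbol.

2.78 bits/symbol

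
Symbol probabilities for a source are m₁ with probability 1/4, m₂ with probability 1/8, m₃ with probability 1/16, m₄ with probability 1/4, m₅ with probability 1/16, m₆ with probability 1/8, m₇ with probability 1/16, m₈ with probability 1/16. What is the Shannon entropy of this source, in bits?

Each probability is a power of 1/2, so log₂(1/p) is an integer.
H = Σ p·log₂(1/p) = 1/4·2 + 1/8·3 + 1/16·4 + 1/4·2 + 1/16·4 + 1/8·3 + 1/16·4 + 1/16·4 = 2.75 bits.

2.75 bits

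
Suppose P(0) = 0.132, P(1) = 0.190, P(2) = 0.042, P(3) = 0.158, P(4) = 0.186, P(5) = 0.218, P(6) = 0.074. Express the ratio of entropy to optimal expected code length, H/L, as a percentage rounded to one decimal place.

Entropy H = −Σ p log₂ p ≈ 2.6619 bits.
Huffman merges: 21/500+37/500→29/250; 29/250+33/250→31/125; 79/500+93/500→43/125; 19/100+109/500→51/125; 31/125+43/125→74/125; 51/125+74/125→1. L = 677/250 ≈ 2.7080.
Efficiency = H/L = 2.6619/2.7080 = 98.3%.

98.3%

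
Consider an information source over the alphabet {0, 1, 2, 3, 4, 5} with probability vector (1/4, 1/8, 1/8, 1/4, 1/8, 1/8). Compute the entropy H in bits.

Each probability is a power of 1/2, so log₂(1/p) is an integer.
H = Σ p·log₂(1/p) = 1/4·2 + 1/8·3 + 1/8·3 + 1/4·2 + 1/8·3 + 1/8·3 = 2.5 bits.

2.5 bits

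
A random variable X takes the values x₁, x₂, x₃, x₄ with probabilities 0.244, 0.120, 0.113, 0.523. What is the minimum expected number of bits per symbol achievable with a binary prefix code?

1.71 bits/symbol

Repeatedly combine the two least-probable nodes; the expected code length is the sum of the merged weights.
merge 113/1000 + 3/25 → 233/1000
merge 233/1000 + 61/250 → 477/1000
merge 477/1000 + 523/1000 → 1
L = 233/1000 + 477/1000 + 1 = 171/100 = 1.71 bits/symbol.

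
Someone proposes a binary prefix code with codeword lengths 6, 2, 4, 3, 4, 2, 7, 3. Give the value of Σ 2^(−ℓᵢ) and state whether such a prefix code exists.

0.8984375; yes

With common denominator 2^7 = 128: Σ 2^(−ℓᵢ) = 2/128 + 32/128 + 8/128 + 16/128 + 8/128 + 32/128 + 1/128 + 16/128 = 115/128 = 0.8984375.
Kraft's inequality requires Σ ≤ 1; here Σ = 0.8984375 ≤ 1, so such a prefix code exists.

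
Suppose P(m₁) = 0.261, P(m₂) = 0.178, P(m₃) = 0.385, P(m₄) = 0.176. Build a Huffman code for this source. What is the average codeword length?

Repeatedly combine the two least-probable nodes; the expected code length is the sum of the merged weights.
merge 22/125 + 89/500 → 177/500
merge 261/1000 + 177/500 → 123/200
merge 77/200 + 123/200 → 1
L = 177/500 + 123/200 + 1 = 1969/1000 = 1.969 bits/symbol.

1.969 bits/symbol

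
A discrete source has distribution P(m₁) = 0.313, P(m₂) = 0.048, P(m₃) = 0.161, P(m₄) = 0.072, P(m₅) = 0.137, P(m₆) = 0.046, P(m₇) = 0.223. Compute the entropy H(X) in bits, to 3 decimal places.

H = −Σ pᵢ log₂ pᵢ.
−0.313·log₂(0.313) = 0.5245
−0.048·log₂(0.048) = 0.2103
−0.161·log₂(0.161) = 0.4242
−0.072·log₂(0.072) = 0.2733
−0.137·log₂(0.137) = 0.3929
−0.046·log₂(0.046) = 0.2043
−0.223·log₂(0.223) = 0.4828
Sum ≈ 2.5123 → 2.512 bits.

2.512 bits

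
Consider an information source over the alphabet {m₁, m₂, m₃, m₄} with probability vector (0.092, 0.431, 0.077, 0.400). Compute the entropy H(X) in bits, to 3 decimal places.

1.654 bits

H = −Σ pᵢ log₂ pᵢ.
−0.092·log₂(0.092) = 0.3167
−0.431·log₂(0.431) = 0.5233
−0.077·log₂(0.077) = 0.2848
−0.400·log₂(0.400) = 0.5288
Sum ≈ 1.6536 → 1.654 bits.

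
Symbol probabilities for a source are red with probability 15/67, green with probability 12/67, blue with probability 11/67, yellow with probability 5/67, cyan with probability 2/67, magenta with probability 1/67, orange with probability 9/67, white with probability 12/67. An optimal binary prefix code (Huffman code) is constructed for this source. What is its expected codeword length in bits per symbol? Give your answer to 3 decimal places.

Repeatedly combine the two least-probable nodes; the expected code length is the sum of the merged weights.
merge 1/67 + 2/67 → 3/67
merge 3/67 + 5/67 → 8/67
merge 8/67 + 9/67 → 17/67
merge 11/67 + 12/67 → 23/67
merge 12/67 + 15/67 → 27/67
merge 17/67 + 23/67 → 40/67
merge 27/67 + 40/67 → 1
L = 3/67 + 8/67 + 17/67 + 23/67 + 27/67 + 40/67 + 1 = 185/67 ≈ 2.761 bits/symbol.

2.761 bits/symbol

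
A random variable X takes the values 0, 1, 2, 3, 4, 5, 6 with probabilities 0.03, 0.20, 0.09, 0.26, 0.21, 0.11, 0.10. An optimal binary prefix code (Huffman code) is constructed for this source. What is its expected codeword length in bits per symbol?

Repeatedly combine the two least-probable nodes; the expected code length is the sum of the merged weights.
merge 3/100 + 9/100 → 3/25
merge 1/10 + 11/100 → 21/100
merge 3/25 + 1/5 → 8/25
merge 21/100 + 21/100 → 21/50
merge 13/50 + 8/25 → 29/50
merge 21/50 + 29/50 → 1
L = 3/25 + 21/100 + 8/25 + 21/50 + 29/50 + 1 = 53/20 = 2.65 bits/symbol.

2.65 bits/symbol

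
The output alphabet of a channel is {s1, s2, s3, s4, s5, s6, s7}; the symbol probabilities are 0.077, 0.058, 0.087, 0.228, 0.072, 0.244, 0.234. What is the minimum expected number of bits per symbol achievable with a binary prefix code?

Repeatedly combine the two least-probable nodes; the expected code length is the sum of the merged weights.
merge 29/500 + 9/125 → 13/100
merge 77/1000 + 87/1000 → 41/250
merge 13/100 + 41/250 → 147/500
merge 57/250 + 117/500 → 231/500
merge 61/250 + 147/500 → 269/500
merge 231/500 + 269/500 → 1
L = 13/100 + 41/250 + 147/500 + 231/500 + 269/500 + 1 = 647/250 = 2.588 bits/symbol.

2.588 bits/symbol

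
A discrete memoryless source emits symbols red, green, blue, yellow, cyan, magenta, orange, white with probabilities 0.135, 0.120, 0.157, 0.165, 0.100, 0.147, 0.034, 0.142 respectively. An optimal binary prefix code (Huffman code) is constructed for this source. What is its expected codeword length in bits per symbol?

Repeatedly combine the two least-probable nodes; the expected code length is the sum of the merged weights.
merge 17/500 + 1/10 → 67/500
merge 3/25 + 67/500 → 127/500
merge 27/200 + 71/500 → 277/1000
merge 147/1000 + 157/1000 → 38/125
merge 33/200 + 127/500 → 419/1000
merge 277/1000 + 38/125 → 581/1000
merge 419/1000 + 581/1000 → 1
L = 67/500 + 127/500 + 277/1000 + 38/125 + 419/1000 + 581/1000 + 1 = 2969/1000 = 2.969 bits/symbol.

2.969 bits/symbol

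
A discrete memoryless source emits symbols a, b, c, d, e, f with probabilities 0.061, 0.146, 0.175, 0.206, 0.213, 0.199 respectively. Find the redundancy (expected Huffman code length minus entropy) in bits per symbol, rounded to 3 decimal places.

Entropy H = −Σ p log₂ p ≈ 2.4997 bits.
Huffman merges: 61/1000+73/500→207/1000; 7/40+199/1000→187/500; 103/500+207/1000→413/1000; 213/1000+187/500→587/1000; 413/1000+587/1000→1. L = 2581/1000 ≈ 2.5810.
L − H = 2.5810 − 2.4997 = 0.081 bits.

0.081 bits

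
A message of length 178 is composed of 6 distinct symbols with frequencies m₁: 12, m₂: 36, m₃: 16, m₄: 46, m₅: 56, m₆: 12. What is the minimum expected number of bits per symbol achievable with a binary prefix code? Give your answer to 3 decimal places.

Probabilities are the counts divided by 178.
Repeatedly combine the two least-probable nodes; the expected code length is the sum of the merged weights.
merge 6/89 + 6/89 → 12/89
merge 8/89 + 12/89 → 20/89
merge 18/89 + 20/89 → 38/89
merge 23/89 + 28/89 → 51/89
merge 38/89 + 51/89 → 1
L = 12/89 + 20/89 + 38/89 + 51/89 + 1 = 210/89 ≈ 2.360 bits/symbol.

2.360 bits/symbol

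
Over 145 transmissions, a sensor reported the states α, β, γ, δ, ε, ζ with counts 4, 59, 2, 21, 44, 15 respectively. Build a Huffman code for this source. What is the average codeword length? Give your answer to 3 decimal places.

Probabilities are the counts divided by 145.
Repeatedly combine the two least-probable nodes; the expected code length is the sum of the merged weights.
merge 2/145 + 4/145 → 6/145
merge 6/145 + 3/29 → 21/145
merge 21/145 + 21/145 → 42/145
merge 42/145 + 44/145 → 86/145
merge 59/145 + 86/145 → 1
L = 6/145 + 21/145 + 42/145 + 86/145 + 1 = 60/29 ≈ 2.069 bits/symbol.

2.069 bits/symbol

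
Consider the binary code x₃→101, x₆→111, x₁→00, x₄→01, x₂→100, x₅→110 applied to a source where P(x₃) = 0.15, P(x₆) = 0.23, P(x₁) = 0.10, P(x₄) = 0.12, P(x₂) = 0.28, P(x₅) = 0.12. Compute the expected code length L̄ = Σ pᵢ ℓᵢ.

L̄ = Σ pᵢ·ℓᵢ = 0.15·3 + 0.23·3 + 0.10·2 + 0.12·2 + 0.28·3 + 0.12·3 = 2.78 bits/symbol.

2.78 bits/symbol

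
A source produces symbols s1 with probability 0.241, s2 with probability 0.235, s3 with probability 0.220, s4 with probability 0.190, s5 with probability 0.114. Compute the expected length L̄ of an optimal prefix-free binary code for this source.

Repeatedly combine the two least-probable nodes; the expected code length is the sum of the merged weights.
merge 57/500 + 19/100 → 38/125
merge 11/50 + 47/200 → 91/200
merge 241/1000 + 38/125 → 109/200
merge 91/200 + 109/200 → 1
L = 38/125 + 91/200 + 109/200 + 1 = 288/125 = 2.304 bits/symbol.

2.304 bits/symbol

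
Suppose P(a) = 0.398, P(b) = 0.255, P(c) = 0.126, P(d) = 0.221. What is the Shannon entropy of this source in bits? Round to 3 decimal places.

H = −Σ pᵢ log₂ pᵢ.
−0.398·log₂(0.398) = 0.5290
−0.255·log₂(0.255) = 0.5027
−0.126·log₂(0.126) = 0.3766
−0.221·log₂(0.221) = 0.4813
Sum ≈ 1.8896 → 1.890 bits.

1.890 bits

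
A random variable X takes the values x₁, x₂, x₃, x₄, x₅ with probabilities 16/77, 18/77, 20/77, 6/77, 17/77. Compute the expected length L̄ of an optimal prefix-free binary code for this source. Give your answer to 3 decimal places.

Repeatedly combine the two least-probable nodes; the expected code length is the sum of the merged weights.
merge 6/77 + 16/77 → 2/7
merge 17/77 + 18/77 → 5/11
merge 20/77 + 2/7 → 6/11
merge 5/11 + 6/11 → 1
L = 2/7 + 5/11 + 6/11 + 1 = 16/7 ≈ 2.286 bits/symbol.

2.286 bits/symbol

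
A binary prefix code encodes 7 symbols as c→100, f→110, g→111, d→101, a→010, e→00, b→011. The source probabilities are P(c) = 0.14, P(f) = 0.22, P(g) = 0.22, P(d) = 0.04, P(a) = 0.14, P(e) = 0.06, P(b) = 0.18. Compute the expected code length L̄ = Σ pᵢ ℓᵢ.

L̄ = Σ pᵢ·ℓᵢ = 0.14·3 + 0.22·3 + 0.22·3 + 0.04·3 + 0.14·3 + 0.06·2 + 0.18·3 = 2.94 bits/symbol.

2.94 bits/symbol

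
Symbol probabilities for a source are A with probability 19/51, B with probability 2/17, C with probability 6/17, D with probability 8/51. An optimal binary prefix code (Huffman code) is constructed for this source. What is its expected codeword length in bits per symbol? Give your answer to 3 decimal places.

Repeatedly combine the two least-probable nodes; the expected code length is the sum of the merged weights.
merge 2/17 + 8/51 → 14/51
merge 14/51 + 6/17 → 32/51
merge 19/51 + 32/51 → 1
L = 14/51 + 32/51 + 1 = 97/51 ≈ 1.902 bits/symbol.

1.902 bits/symbol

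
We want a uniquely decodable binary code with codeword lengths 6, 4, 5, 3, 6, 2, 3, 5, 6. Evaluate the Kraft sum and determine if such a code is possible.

0.671875; yes

With common denominator 2^6 = 64: Σ 2^(−ℓᵢ) = 1/64 + 4/64 + 2/64 + 8/64 + 1/64 + 16/64 + 8/64 + 2/64 + 1/64 = 43/64 = 0.671875.
Kraft's inequality requires Σ ≤ 1; here Σ = 0.671875 ≤ 1, so such a prefix code exists.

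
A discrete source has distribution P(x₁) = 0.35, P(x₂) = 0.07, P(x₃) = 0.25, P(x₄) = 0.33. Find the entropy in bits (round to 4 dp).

H = −Σ pᵢ log₂ pᵢ.
−0.35·log₂(0.35) = 0.5301
−0.07·log₂(0.07) = 0.2686
−0.25·log₂(0.25) = 0.5000
−0.33·log₂(0.33) = 0.5278
Sum ≈ 1.8265 → 1.8265 bits.

1.8265 bits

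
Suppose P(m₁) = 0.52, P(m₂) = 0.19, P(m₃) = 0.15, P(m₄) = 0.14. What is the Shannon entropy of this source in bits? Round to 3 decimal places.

H = −Σ pᵢ log₂ pᵢ.
−0.52·log₂(0.52) = 0.4906
−0.19·log₂(0.19) = 0.4552
−0.15·log₂(0.15) = 0.4105
−0.14·log₂(0.14) = 0.3971
Sum ≈ 1.7535 → 1.753 bits.

1.753 bits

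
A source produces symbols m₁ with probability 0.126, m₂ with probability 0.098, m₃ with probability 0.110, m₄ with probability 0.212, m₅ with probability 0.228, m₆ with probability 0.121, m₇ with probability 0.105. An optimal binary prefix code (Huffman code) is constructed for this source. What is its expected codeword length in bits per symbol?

Repeatedly combine the two least-probable nodes; the expected code length is the sum of the merged weights.
merge 49/500 + 21/200 → 203/1000
merge 11/100 + 121/1000 → 231/1000
merge 63/500 + 203/1000 → 329/1000
merge 53/250 + 57/250 → 11/25
merge 231/1000 + 329/1000 → 14/25
merge 11/25 + 14/25 → 1
L = 203/1000 + 231/1000 + 329/1000 + 11/25 + 14/25 + 1 = 2763/1000 = 2.763 bits/symbol.

2.763 bits/symbol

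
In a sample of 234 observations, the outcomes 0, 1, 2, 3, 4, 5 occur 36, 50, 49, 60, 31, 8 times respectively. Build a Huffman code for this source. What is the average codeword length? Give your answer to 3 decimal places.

Probabilities are the counts divided by 234.
Repeatedly combine the two least-probable nodes; the expected code length is the sum of the merged weights.
merge 4/117 + 31/234 → 1/6
merge 2/13 + 1/6 → 25/78
merge 49/234 + 25/117 → 11/26
merge 10/39 + 25/78 → 15/26
merge 11/26 + 15/26 → 1
L = 1/6 + 25/78 + 11/26 + 15/26 + 1 = 97/39 ≈ 2.487 bits/symbol.

2.487 bits/symbol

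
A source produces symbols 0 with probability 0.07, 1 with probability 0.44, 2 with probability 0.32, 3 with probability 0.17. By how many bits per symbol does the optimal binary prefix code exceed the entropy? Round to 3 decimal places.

Entropy H = −Σ p log₂ p ≈ 1.7503 bits.
Huffman merges: 7/100+17/100→6/25; 6/25+8/25→14/25; 11/25+14/25→1. L = 9/5 ≈ 1.8000.
L − H = 1.8000 − 1.7503 = 0.050 bits.

0.050 bits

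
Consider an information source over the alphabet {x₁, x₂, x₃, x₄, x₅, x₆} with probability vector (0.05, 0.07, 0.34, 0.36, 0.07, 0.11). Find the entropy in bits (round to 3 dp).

2.163 bits

H = −Σ pᵢ log₂ pᵢ.
−0.05·log₂(0.05) = 0.2161
−0.07·log₂(0.07) = 0.2686
−0.34·log₂(0.34) = 0.5292
−0.36·log₂(0.36) = 0.5306
−0.07·log₂(0.07) = 0.2686
−0.11·log₂(0.11) = 0.3503
Sum ≈ 2.1633 → 2.163 bits.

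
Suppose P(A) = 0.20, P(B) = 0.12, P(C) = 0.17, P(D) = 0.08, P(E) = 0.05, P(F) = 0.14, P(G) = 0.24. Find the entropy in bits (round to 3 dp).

2.665 bits

H = −Σ pᵢ log₂ pᵢ.
−0.20·log₂(0.20) = 0.4644
−0.12·log₂(0.12) = 0.3671
−0.17·log₂(0.17) = 0.4346
−0.08·log₂(0.08) = 0.2915
−0.05·log₂(0.05) = 0.2161
−0.14·log₂(0.14) = 0.3971
−0.24·log₂(0.24) = 0.4941
Sum ≈ 2.6649 → 2.665 bits.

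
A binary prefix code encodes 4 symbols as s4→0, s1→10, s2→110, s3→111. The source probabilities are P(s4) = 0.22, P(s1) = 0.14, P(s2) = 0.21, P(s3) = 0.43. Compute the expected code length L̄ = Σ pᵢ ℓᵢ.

2.42 bits/symbol

L̄ = Σ pᵢ·ℓᵢ = 0.22·1 + 0.14·2 + 0.21·3 + 0.43·3 = 2.42 bits/symbol.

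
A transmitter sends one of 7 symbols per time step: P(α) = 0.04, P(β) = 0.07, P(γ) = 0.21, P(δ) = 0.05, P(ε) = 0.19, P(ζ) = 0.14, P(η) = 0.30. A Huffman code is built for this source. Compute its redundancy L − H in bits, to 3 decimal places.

0.033 bits

Entropy H = −Σ p log₂ p ≈ 2.5167 bits.
Huffman merges: 1/25+1/20→9/100; 7/100+9/100→4/25; 7/50+4/25→3/10; 19/100+21/100→2/5; 3/10+3/10→3/5; 2/5+3/5→1. L = 51/20 ≈ 2.5500.
L − H = 2.5500 − 2.5167 = 0.033 bits.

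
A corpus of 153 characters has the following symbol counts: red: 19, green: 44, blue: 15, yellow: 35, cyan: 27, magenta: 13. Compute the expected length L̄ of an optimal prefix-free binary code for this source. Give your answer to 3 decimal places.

Probabilities are the counts divided by 153.
Repeatedly combine the two least-probable nodes; the expected code length is the sum of the merged weights.
merge 13/153 + 5/51 → 28/153
merge 19/153 + 3/17 → 46/153
merge 28/153 + 35/153 → 7/17
merge 44/153 + 46/153 → 10/17
merge 7/17 + 10/17 → 1
L = 28/153 + 46/153 + 7/17 + 10/17 + 1 = 380/153 ≈ 2.484 bits/symbol.

2.484 bits/symbol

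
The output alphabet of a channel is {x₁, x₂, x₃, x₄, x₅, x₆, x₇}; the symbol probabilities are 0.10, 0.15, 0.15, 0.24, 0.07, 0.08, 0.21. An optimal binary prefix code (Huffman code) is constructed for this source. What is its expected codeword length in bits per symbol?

Repeatedly combine the two least-probable nodes; the expected code length is the sum of the merged weights.
merge 7/100 + 2/25 → 3/20
merge 1/10 + 3/20 → 1/4
merge 3/20 + 3/20 → 3/10
merge 21/100 + 6/25 → 9/20
merge 1/4 + 3/10 → 11/20
merge 9/20 + 11/20 → 1
L = 3/20 + 1/4 + 3/10 + 9/20 + 11/20 + 1 = 27/10 = 2.7 bits/symbol.

2.7 bits/symbol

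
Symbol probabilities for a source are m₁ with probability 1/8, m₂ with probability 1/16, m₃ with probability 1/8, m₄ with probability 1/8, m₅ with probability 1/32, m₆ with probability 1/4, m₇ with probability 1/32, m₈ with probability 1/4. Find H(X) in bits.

Each probability is a power of 1/2, so log₂(1/p) is an integer.
H = Σ p·log₂(1/p) = 1/8·3 + 1/16·4 + 1/8·3 + 1/8·3 + 1/32·5 + 1/4·2 + 1/32·5 + 1/4·2 = 2.6875 bits.

2.6875 bits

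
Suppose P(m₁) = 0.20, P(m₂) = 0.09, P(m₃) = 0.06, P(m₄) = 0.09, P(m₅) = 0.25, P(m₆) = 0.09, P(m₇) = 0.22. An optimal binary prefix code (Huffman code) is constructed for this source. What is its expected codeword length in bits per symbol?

Repeatedly combine the two least-probable nodes; the expected code length is the sum of the merged weights.
merge 3/50 + 9/100 → 3/20
merge 9/100 + 9/100 → 9/50
merge 3/20 + 9/50 → 33/100
merge 1/5 + 11/50 → 21/50
merge 1/4 + 33/100 → 29/50
merge 21/50 + 29/50 → 1
L = 3/20 + 9/50 + 33/100 + 21/50 + 29/50 + 1 = 133/50 = 2.66 bits/symbol.

2.66 bits/symbol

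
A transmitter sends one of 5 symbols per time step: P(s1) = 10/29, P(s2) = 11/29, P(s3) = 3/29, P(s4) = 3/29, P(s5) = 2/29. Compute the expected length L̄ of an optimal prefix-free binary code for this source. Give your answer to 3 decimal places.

2.069 bits/symbol

Repeatedly combine the two least-probable nodes; the expected code length is the sum of the merged weights.
merge 2/29 + 3/29 → 5/29
merge 3/29 + 5/29 → 8/29
merge 8/29 + 10/29 → 18/29
merge 11/29 + 18/29 → 1
L = 5/29 + 8/29 + 18/29 + 1 = 60/29 ≈ 2.069 bits/symbol.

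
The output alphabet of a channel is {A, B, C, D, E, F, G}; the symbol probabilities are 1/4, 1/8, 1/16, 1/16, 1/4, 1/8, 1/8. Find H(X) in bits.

2.625 bits

Each probability is a power of 1/2, so log₂(1/p) is an integer.
H = Σ p·log₂(1/p) = 1/4·2 + 1/8·3 + 1/16·4 + 1/16·4 + 1/4·2 + 1/8·3 + 1/8·3 = 2.625 bits.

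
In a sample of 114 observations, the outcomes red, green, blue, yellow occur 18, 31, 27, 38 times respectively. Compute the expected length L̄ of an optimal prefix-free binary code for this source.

2 bits/symbol

Probabilities are the counts divided by 114.
Repeatedly combine the two least-probable nodes; the expected code length is the sum of the merged weights.
merge 3/19 + 9/38 → 15/38
merge 31/114 + 1/3 → 23/38
merge 15/38 + 23/38 → 1
L = 15/38 + 23/38 + 1 = 2 bits/symbol.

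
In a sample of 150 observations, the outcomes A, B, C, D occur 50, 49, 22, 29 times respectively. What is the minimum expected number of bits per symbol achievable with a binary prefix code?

Probabilities are the counts divided by 150.
Repeatedly combine the two least-probable nodes; the expected code length is the sum of the merged weights.
merge 11/75 + 29/150 → 17/50
merge 49/150 + 1/3 → 33/50
merge 17/50 + 33/50 → 1
L = 17/50 + 33/50 + 1 = 2 bits/symbol.

2 bits/symbol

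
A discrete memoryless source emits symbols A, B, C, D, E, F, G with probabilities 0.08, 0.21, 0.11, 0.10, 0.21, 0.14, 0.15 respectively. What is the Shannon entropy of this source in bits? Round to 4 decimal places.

H = −Σ pᵢ log₂ pᵢ.
−0.08·log₂(0.08) = 0.2915
−0.21·log₂(0.21) = 0.4728
−0.11·log₂(0.11) = 0.3503
−0.10·log₂(0.10) = 0.3322
−0.21·log₂(0.21) = 0.4728
−0.14·log₂(0.14) = 0.3971
−0.15·log₂(0.15) = 0.4105
Sum ≈ 2.7273 → 2.7273 bits.

2.7273 bits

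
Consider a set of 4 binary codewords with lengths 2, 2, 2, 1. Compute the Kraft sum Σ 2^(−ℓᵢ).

With common denominator 2^2 = 4: Σ 2^(−ℓᵢ) = 1/4 + 1/4 + 1/4 + 2/4 = 5/4 = 1.25.

1.25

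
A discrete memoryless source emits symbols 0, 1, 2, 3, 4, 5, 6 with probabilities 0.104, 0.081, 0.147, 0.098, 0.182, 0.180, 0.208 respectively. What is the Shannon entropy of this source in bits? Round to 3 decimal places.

H = −Σ pᵢ log₂ pᵢ.
−0.104·log₂(0.104) = 0.3396
−0.081·log₂(0.081) = 0.2937
−0.147·log₂(0.147) = 0.4066
−0.098·log₂(0.098) = 0.3284
−0.182·log₂(0.182) = 0.4474
−0.180·log₂(0.180) = 0.4453
−0.208·log₂(0.208) = 0.4712
Sum ≈ 2.7322 → 2.732 bits.

2.732 bits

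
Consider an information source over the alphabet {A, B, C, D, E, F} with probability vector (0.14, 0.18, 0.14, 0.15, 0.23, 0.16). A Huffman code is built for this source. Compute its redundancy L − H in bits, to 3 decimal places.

0.029 bits

Entropy H = −Σ p log₂ p ≈ 2.5608 bits.
Huffman merges: 7/50+7/50→7/25; 3/20+4/25→31/100; 9/50+23/100→41/100; 7/25+31/100→59/100; 41/100+59/100→1. L = 259/100 ≈ 2.5900.
L − H = 2.5900 − 2.5608 = 0.029 bits.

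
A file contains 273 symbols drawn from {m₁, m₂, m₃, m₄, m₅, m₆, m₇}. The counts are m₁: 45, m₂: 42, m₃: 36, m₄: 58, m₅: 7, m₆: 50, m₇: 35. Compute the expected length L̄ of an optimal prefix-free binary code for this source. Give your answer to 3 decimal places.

2.758 bits/symbol

Probabilities are the counts divided by 273.
Repeatedly combine the two least-probable nodes; the expected code length is the sum of the merged weights.
merge 1/39 + 5/39 → 2/13
merge 12/91 + 2/13 → 2/7
merge 2/13 + 15/91 → 29/91
merge 50/273 + 58/273 → 36/91
merge 2/7 + 29/91 → 55/91
merge 36/91 + 55/91 → 1
L = 2/13 + 2/7 + 29/91 + 36/91 + 55/91 + 1 = 251/91 ≈ 2.758 bits/symbol.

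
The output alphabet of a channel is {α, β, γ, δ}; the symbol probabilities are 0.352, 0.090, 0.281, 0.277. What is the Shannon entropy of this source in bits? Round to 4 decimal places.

H = −Σ pᵢ log₂ pᵢ.
−0.352·log₂(0.352) = 0.5302
−0.090·log₂(0.090) = 0.3127
−0.281·log₂(0.281) = 0.5146
−0.277·log₂(0.277) = 0.5130
Sum ≈ 1.8705 → 1.8705 bits.

1.8705 bits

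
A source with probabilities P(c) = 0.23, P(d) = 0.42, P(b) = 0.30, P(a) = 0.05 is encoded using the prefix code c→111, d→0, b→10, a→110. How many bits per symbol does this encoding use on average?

1.86 bits/symbol

L̄ = Σ pᵢ·ℓᵢ = 0.23·3 + 0.42·1 + 0.30·2 + 0.05·3 = 1.86 bits/symbol.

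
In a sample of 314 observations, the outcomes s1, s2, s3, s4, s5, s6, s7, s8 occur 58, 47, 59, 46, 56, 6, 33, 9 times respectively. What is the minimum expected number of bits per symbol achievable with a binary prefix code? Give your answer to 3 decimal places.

2.828 bits/symbol

Probabilities are the counts divided by 314.
Repeatedly combine the two least-probable nodes; the expected code length is the sum of the merged weights.
merge 3/157 + 9/314 → 15/314
merge 15/314 + 33/314 → 24/157
merge 23/157 + 47/314 → 93/314
merge 24/157 + 28/157 → 52/157
merge 29/157 + 59/314 → 117/314
merge 93/314 + 52/157 → 197/314
merge 117/314 + 197/314 → 1
L = 15/314 + 24/157 + 93/314 + 52/157 + 117/314 + 197/314 + 1 = 444/157 ≈ 2.828 bits/symbol.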